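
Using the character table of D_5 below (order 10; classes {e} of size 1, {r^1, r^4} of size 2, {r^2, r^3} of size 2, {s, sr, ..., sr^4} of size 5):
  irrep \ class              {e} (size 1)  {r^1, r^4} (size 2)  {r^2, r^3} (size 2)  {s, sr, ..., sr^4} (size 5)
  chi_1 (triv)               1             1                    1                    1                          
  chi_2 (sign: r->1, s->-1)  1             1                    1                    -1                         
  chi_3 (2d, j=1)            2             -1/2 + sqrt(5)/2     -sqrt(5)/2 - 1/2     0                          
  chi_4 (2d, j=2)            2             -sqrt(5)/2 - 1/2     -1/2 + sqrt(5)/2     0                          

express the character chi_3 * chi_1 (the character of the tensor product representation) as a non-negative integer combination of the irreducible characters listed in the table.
chi_3 tensor chi_1 = chi_3 (all other irreducibles have multiplicity 0).

Why: The character of a tensor product is the pointwise product (chi_3 * chi_1)(C) = chi_3(C) * chi_1(C):
  {e}: (2)*(1), {r^1, r^4}: (-1/2 + sqrt(5)/2)*(1), {r^2, r^3}: (-sqrt(5)/2 - 1/2)*(1), {s, sr, ..., sr^4}: (0)*(1)
so (chi_3 * chi_1) takes values
  {e} -> 2, {r^1, r^4} -> -1/2 + sqrt(5)/2, {r^2, r^3} -> -sqrt(5)/2 - 1/2, {s, sr, ..., sr^4} -> 0.
Now take the inner product of this character with each irreducible chi from the table, <chi_3*chi_1, chi> = (1/10) sum_C |C| (chi_3*chi_1)(C) conj(chi(C)):
  <chi_3*chi_1, chi_1> = (1/10)[1*(2)*conj(1) + 2*(-1/2 + sqrt(5)/2)*conj(1) + 2*(-sqrt(5)/2 - 1/2)*conj(1) + 5*(0)*conj(1)]
      = (1/10)[(2) + (-1 + sqrt(5)) + (-sqrt(5) - 1) + (0)] = 0/10 = 0
  <chi_3*chi_1, chi_2> = (1/10)[1*(2)*conj(1) + 2*(-1/2 + sqrt(5)/2)*conj(1) + 2*(-sqrt(5)/2 - 1/2)*conj(1) + 5*(0)*conj(-1)]
      = (1/10)[(2) + (-1 + sqrt(5)) + (-sqrt(5) - 1) + (0)] = 0/10 = 0
  <chi_3*chi_1, chi_3> = (1/10)[1*(2)*conj(2) + 2*(-1/2 + sqrt(5)/2)*conj(-1/2 + sqrt(5)/2) + 2*(-sqrt(5)/2 - 1/2)*conj(-sqrt(5)/2 - 1/2) + 5*(0)*conj(0)]
      = (1/10)[(4) + (3 - sqrt(5)) + (sqrt(5) + 3) + (0)] = 10/10 = 1
  <chi_3*chi_1, chi_4> = (1/10)[1*(2)*conj(2) + 2*(-1/2 + sqrt(5)/2)*conj(-sqrt(5)/2 - 1/2) + 2*(-sqrt(5)/2 - 1/2)*conj(-1/2 + sqrt(5)/2) + 5*(0)*conj(0)]
      = (1/10)[(4) + (-2) + (-2) + (0)] = 0/10 = 0
Hence the multiplicities are chi_3: 1. Dimension check: dim(chi_3)*dim(chi_1) = 2*1 = 2 and sum (mult * dim) = 1*2 = 2.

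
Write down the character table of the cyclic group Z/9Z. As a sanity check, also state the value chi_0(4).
Character table of Z/9Z (irreps indexed chi_0,...,chi_8 with chi_k(m) = zeta_9^(k*m), zeta_9 = exp(2*pi*i/9)):
  irrep \ class  {0} (size 1)  {1} (size 1)    {2} (size 1)    {3} (size 1)    {4} (size 1)    {5} (size 1)    {6} (size 1)    {7} (size 1)    {8} (size 1)  
  chi_0          1             1               1               1               1               1               1               1               1             
  chi_1          1             exp(2*I*pi/9)   exp(4*I*pi/9)   exp(2*I*pi/3)   exp(8*I*pi/9)   exp(-8*I*pi/9)  exp(-2*I*pi/3)  exp(-4*I*pi/9)  exp(-2*I*pi/9)
  chi_2          1             exp(4*I*pi/9)   exp(8*I*pi/9)   exp(-2*I*pi/3)  exp(-2*I*pi/9)  exp(2*I*pi/9)   exp(2*I*pi/3)   exp(-8*I*pi/9)  exp(-4*I*pi/9)
  chi_3          1             exp(2*I*pi/3)   exp(-2*I*pi/3)  1               exp(2*I*pi/3)   exp(-2*I*pi/3)  1               exp(2*I*pi/3)   exp(-2*I*pi/3)
  chi_4          1             exp(8*I*pi/9)   exp(-2*I*pi/9)  exp(2*I*pi/3)   exp(-4*I*pi/9)  exp(4*I*pi/9)   exp(-2*I*pi/3)  exp(2*I*pi/9)   exp(-8*I*pi/9)
  chi_5          1             exp(-8*I*pi/9)  exp(2*I*pi/9)   exp(-2*I*pi/3)  exp(4*I*pi/9)   exp(-4*I*pi/9)  exp(2*I*pi/3)   exp(-2*I*pi/9)  exp(8*I*pi/9) 
  chi_6          1             exp(-2*I*pi/3)  exp(2*I*pi/3)   1               exp(-2*I*pi/3)  exp(2*I*pi/3)   1               exp(-2*I*pi/3)  exp(2*I*pi/3) 
  chi_7          1             exp(-4*I*pi/9)  exp(-8*I*pi/9)  exp(2*I*pi/3)   exp(2*I*pi/9)   exp(-2*I*pi/9)  exp(-2*I*pi/3)  exp(8*I*pi/9)   exp(4*I*pi/9) 
  chi_8          1             exp(-2*I*pi/9)  exp(-4*I*pi/9)  exp(-2*I*pi/3)  exp(-8*I*pi/9)  exp(8*I*pi/9)   exp(2*I*pi/3)   exp(4*I*pi/9)   exp(2*I*pi/9) 

Spot check: chi_0(4) = zeta_9^(0*4) = zeta_9^0 = 1.

Argument: Z/9Z is abelian, so all 9 irreducible complex representations are 1-dimensional. They are given by chi_k(m) = zeta_9^(k*m) for k = 0,...,8. Row orthogonality: sum_m chi_k(m) conj(chi_l(m)) = 9 * [k = l].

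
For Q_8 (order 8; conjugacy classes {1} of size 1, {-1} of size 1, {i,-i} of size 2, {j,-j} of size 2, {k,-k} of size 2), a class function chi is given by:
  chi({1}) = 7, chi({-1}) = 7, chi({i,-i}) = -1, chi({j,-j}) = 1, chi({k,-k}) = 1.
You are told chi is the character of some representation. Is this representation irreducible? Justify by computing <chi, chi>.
Not irreducible (reducible): <chi, chi> = 13 > 1.

Details: <chi, chi> = (1/|G|) sum_C |C| * |chi(C)|^2 = (1/8)[1*|7|^2 + 1*|7|^2 + 2*|-1|^2 + 2*|1|^2 + 2*|1|^2]
  = (1/8)[(49) + (49) + (2) + (2) + (2)] = 104/8 = 13.
A character is irreducible iff <chi, chi> = 1, so this representation is reducible.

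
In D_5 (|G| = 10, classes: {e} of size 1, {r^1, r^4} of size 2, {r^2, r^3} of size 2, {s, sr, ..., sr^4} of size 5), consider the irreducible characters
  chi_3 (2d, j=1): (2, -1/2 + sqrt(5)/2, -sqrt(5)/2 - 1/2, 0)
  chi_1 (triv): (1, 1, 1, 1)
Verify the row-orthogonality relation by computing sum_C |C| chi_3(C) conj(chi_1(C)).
Sum = 0; so <chi_3, chi_1> = 0 (distinct irreducibles are orthogonal).

Argument: Compute term by term over conjugacy classes (|C| * chi_3(C) * conj(chi_1(C))):
  1*(2)*conj(1) + 2*(-1/2 + sqrt(5)/2)*conj(1) + 2*(-sqrt(5)/2 - 1/2)*conj(1) + 5*(0)*conj(1)
  = (2) + (-1 + sqrt(5)) + (-sqrt(5) - 1) + (0)
  = 0.
Dividing by |G| = 10 gives 0/10 = 0, matching the row-orthogonality relation <chi_3, chi_1> = [chi_3 = chi_1].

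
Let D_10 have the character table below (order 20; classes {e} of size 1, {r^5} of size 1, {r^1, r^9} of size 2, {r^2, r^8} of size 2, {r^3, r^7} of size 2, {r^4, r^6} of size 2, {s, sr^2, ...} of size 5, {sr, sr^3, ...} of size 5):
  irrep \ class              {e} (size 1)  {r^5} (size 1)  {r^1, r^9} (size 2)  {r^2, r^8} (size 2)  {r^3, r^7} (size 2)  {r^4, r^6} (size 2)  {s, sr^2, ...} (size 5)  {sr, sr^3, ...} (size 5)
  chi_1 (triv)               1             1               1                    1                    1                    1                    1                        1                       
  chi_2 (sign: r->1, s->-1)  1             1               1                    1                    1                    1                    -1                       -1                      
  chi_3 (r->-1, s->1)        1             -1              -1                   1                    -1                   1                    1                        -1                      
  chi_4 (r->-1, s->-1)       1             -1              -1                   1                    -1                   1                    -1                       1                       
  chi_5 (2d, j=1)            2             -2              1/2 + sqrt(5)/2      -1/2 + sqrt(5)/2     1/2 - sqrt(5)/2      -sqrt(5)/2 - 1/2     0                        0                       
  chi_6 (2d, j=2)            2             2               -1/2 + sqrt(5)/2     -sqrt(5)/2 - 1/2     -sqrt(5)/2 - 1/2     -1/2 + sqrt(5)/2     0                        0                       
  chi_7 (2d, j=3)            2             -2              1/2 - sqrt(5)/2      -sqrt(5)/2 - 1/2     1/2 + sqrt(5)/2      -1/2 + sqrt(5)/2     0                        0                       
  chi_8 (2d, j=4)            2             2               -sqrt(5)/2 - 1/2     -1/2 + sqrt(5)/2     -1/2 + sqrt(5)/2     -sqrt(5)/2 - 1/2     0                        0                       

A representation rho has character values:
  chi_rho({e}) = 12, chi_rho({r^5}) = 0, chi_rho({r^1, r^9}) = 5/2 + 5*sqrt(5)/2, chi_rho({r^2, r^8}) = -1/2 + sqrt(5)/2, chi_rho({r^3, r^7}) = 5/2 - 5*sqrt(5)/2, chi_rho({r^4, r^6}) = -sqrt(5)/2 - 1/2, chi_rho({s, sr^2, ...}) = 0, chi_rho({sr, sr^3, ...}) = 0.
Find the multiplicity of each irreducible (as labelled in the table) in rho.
Multiplicities: chi_1: 1, chi_2: 1, chi_3: 0, chi_4: 0, chi_5: 3, chi_6: 2, chi_7: 0, chi_8: 0.

Reasoning: Use <chi_rho, chi> = (1/|G|) sum_C |C| * chi_rho(C) * conj(chi(C)) with |G| = 20 for each irreducible chi in the table:
  <chi_rho, chi_1> = (1/20)[1*(12)*conj(1) + 1*(0)*conj(1) + 2*(5/2 + 5*sqrt(5)/2)*conj(1) + 2*(-1/2 + sqrt(5)/2)*conj(1) + 2*(5/2 - 5*sqrt(5)/2)*conj(1) + 2*(-sqrt(5)/2 - 1/2)*conj(1) + 5*(0)*conj(1) + 5*(0)*conj(1)]
      = (1/20)[(12) + (0) + (5 + 5*sqrt(5)) + (-1 + sqrt(5)) + (5 - 5*sqrt(5)) + (-sqrt(5) - 1) + (0) + (0)] = 20/20 = 1
  <chi_rho, chi_2> = (1/20)[1*(12)*conj(1) + 1*(0)*conj(1) + 2*(5/2 + 5*sqrt(5)/2)*conj(1) + 2*(-1/2 + sqrt(5)/2)*conj(1) + 2*(5/2 - 5*sqrt(5)/2)*conj(1) + 2*(-sqrt(5)/2 - 1/2)*conj(1) + 5*(0)*conj(-1) + 5*(0)*conj(-1)]
      = (1/20)[(12) + (0) + (5 + 5*sqrt(5)) + (-1 + sqrt(5)) + (5 - 5*sqrt(5)) + (-sqrt(5) - 1) + (0) + (0)] = 20/20 = 1
  <chi_rho, chi_3> = (1/20)[1*(12)*conj(1) + 1*(0)*conj(-1) + 2*(5/2 + 5*sqrt(5)/2)*conj(-1) + 2*(-1/2 + sqrt(5)/2)*conj(1) + 2*(5/2 - 5*sqrt(5)/2)*conj(-1) + 2*(-sqrt(5)/2 - 1/2)*conj(1) + 5*(0)*conj(1) + 5*(0)*conj(-1)]
      = (1/20)[(12) + (0) + (-5*sqrt(5) - 5) + (-1 + sqrt(5)) + (-5 + 5*sqrt(5)) + (-sqrt(5) - 1) + (0) + (0)] = 0/20 = 0
  <chi_rho, chi_4> = (1/20)[1*(12)*conj(1) + 1*(0)*conj(-1) + 2*(5/2 + 5*sqrt(5)/2)*conj(-1) + 2*(-1/2 + sqrt(5)/2)*conj(1) + 2*(5/2 - 5*sqrt(5)/2)*conj(-1) + 2*(-sqrt(5)/2 - 1/2)*conj(1) + 5*(0)*conj(-1) + 5*(0)*conj(1)]
      = (1/20)[(12) + (0) + (-5*sqrt(5) - 5) + (-1 + sqrt(5)) + (-5 + 5*sqrt(5)) + (-sqrt(5) - 1) + (0) + (0)] = 0/20 = 0
  <chi_rho, chi_5> = (1/20)[1*(12)*conj(2) + 1*(0)*conj(-2) + 2*(5/2 + 5*sqrt(5)/2)*conj(1/2 + sqrt(5)/2) + 2*(-1/2 + sqrt(5)/2)*conj(-1/2 + sqrt(5)/2) + 2*(5/2 - 5*sqrt(5)/2)*conj(1/2 - sqrt(5)/2) + 2*(-sqrt(5)/2 - 1/2)*conj(-sqrt(5)/2 - 1/2) + 5*(0)*conj(0) + 5*(0)*conj(0)]
      = (1/20)[(24) + (0) + (5*sqrt(5) + 15) + (3 - sqrt(5)) + (15 - 5*sqrt(5)) + (sqrt(5) + 3) + (0) + (0)] = 60/20 = 3
  <chi_rho, chi_6> = (1/20)[1*(12)*conj(2) + 1*(0)*conj(2) + 2*(5/2 + 5*sqrt(5)/2)*conj(-1/2 + sqrt(5)/2) + 2*(-1/2 + sqrt(5)/2)*conj(-sqrt(5)/2 - 1/2) + 2*(5/2 - 5*sqrt(5)/2)*conj(-sqrt(5)/2 - 1/2) + 2*(-sqrt(5)/2 - 1/2)*conj(-1/2 + sqrt(5)/2) + 5*(0)*conj(0) + 5*(0)*conj(0)]
      = (1/20)[(24) + (0) + (10) + (-2) + (10) + (-2) + (0) + (0)] = 40/20 = 2
  <chi_rho, chi_7> = (1/20)[1*(12)*conj(2) + 1*(0)*conj(-2) + 2*(5/2 + 5*sqrt(5)/2)*conj(1/2 - sqrt(5)/2) + 2*(-1/2 + sqrt(5)/2)*conj(-sqrt(5)/2 - 1/2) + 2*(5/2 - 5*sqrt(5)/2)*conj(1/2 + sqrt(5)/2) + 2*(-sqrt(5)/2 - 1/2)*conj(-1/2 + sqrt(5)/2) + 5*(0)*conj(0) + 5*(0)*conj(0)]
      = (1/20)[(24) + (0) + (-10) + (-2) + (-10) + (-2) + (0) + (0)] = 0/20 = 0
  <chi_rho, chi_8> = (1/20)[1*(12)*conj(2) + 1*(0)*conj(2) + 2*(5/2 + 5*sqrt(5)/2)*conj(-sqrt(5)/2 - 1/2) + 2*(-1/2 + sqrt(5)/2)*conj(-1/2 + sqrt(5)/2) + 2*(5/2 - 5*sqrt(5)/2)*conj(-1/2 + sqrt(5)/2) + 2*(-sqrt(5)/2 - 1/2)*conj(-sqrt(5)/2 - 1/2) + 5*(0)*conj(0) + 5*(0)*conj(0)]
      = (1/20)[(24) + (0) + (-15 - 5*sqrt(5)) + (3 - sqrt(5)) + (-15 + 5*sqrt(5)) + (sqrt(5) + 3) + (0) + (0)] = 0/20 = 0
Dimension check: dim(rho) = sum (mult * dim) = 1*1 + 1*1 + 0*1 + 0*1 + 3*2 + 2*2 + 0*2 + 0*2 = 12 = chi_rho(e) = 12.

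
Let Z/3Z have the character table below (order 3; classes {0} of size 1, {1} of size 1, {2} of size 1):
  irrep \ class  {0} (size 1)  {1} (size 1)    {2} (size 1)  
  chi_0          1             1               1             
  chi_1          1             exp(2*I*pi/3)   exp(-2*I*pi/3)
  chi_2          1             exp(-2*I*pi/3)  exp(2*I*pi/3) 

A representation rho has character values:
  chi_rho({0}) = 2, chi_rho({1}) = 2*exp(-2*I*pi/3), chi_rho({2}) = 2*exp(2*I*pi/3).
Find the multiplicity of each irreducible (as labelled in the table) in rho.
Multiplicities: chi_0: 0, chi_1: 0, chi_2: 2.

Proof sketch: Use <chi_rho, chi> = (1/|G|) sum_C |C| * chi_rho(C) * conj(chi(C)) with |G| = 3 for each irreducible chi in the table:
  <chi_rho, chi_0> = (1/3)[1*(2)*conj(1) + 1*(2*exp(-2*I*pi/3))*conj(1) + 1*(2*exp(2*I*pi/3))*conj(1)]
      = (1/3)[(2) + (2*exp(-2*I*pi/3)) + (2*exp(2*I*pi/3))] = 0/3 = 0
  <chi_rho, chi_1> = (1/3)[1*(2)*conj(1) + 1*(2*exp(-2*I*pi/3))*conj(exp(2*I*pi/3)) + 1*(2*exp(2*I*pi/3))*conj(exp(-2*I*pi/3))]
      = (1/3)[(2) + (2*exp(2*I*pi/3)) + (2*exp(-2*I*pi/3))] = 0/3 = 0
  <chi_rho, chi_2> = (1/3)[1*(2)*conj(1) + 1*(2*exp(-2*I*pi/3))*conj(exp(-2*I*pi/3)) + 1*(2*exp(2*I*pi/3))*conj(exp(2*I*pi/3))]
      = (1/3)[(2) + (2) + (2)] = 6/3 = 2
(Exp terms are combined using exp(i*s)*conj(exp(i*t)) = exp(i*(s-t)), and sums of them are collapsed using the identity that for every m > 1 the m distinct m-th roots of unity sum to 0, e.g. 1 + exp(2*I*pi/3) + exp(-2*I*pi/3) = 0.)
Dimension check: dim(rho) = sum (mult * dim) = 0*1 + 0*1 + 2*1 = 2 = chi_rho(e) = 2.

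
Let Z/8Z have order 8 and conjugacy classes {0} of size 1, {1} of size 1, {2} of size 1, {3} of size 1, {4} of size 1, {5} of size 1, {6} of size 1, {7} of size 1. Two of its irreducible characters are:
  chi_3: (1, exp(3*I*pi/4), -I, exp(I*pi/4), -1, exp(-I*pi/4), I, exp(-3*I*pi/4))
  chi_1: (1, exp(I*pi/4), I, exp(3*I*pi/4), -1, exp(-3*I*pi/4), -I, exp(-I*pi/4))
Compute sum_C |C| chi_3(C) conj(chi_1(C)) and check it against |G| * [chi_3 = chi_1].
Sum = 0; so <chi_3, chi_1> = 0 (distinct irreducibles are orthogonal).

Derivation: Compute term by term over conjugacy classes (|C| * chi_3(C) * conj(chi_1(C))):
  1*(1)*conj(1) + 1*(exp(3*I*pi/4))*conj(exp(I*pi/4)) + 1*(-I)*conj(I) + 1*(exp(I*pi/4))*conj(exp(3*I*pi/4)) + 1*(-1)*conj(-1) + 1*(exp(-I*pi/4))*conj(exp(-3*I*pi/4)) + 1*(I)*conj(-I) + 1*(exp(-3*I*pi/4))*conj(exp(-I*pi/4))
  = (1) + (I) + (-1) + (-I) + (1) + (I) + (-1) + (-I)
  = 0.
(Exp terms are combined using exp(i*s)*conj(exp(i*t)) = exp(i*(s-t)), and sums of them are collapsed using the identity that for every m > 1 the m distinct m-th roots of unity sum to 0, e.g. 1 + exp(2*I*pi/3) + exp(-2*I*pi/3) = 0.)
Dividing by |G| = 8 gives 0/8 = 0, matching the row-orthogonality relation <chi_3, chi_1> = [chi_3 = chi_1].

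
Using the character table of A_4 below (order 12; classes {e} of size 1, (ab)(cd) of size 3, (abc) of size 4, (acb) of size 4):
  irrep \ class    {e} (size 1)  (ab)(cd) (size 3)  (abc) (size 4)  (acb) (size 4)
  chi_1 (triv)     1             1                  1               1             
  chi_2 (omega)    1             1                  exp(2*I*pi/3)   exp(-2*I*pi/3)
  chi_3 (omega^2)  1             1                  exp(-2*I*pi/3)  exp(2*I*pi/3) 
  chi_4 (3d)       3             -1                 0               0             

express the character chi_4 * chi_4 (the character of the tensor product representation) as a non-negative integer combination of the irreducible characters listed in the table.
chi_4 tensor chi_4 = chi_1 + chi_2 + chi_3 + 2*chi_4 (all other irreducibles have multiplicity 0).

Justification: The character of a tensor product is the pointwise product (chi_4 * chi_4)(C) = chi_4(C) * chi_4(C):
  {e}: (3)*(3), (ab)(cd): (-1)*(-1), (abc): (0)*(0), (acb): (0)*(0)
so (chi_4 * chi_4) takes values
  {e} -> 9, (ab)(cd) -> 1, (abc) -> 0, (acb) -> 0.
Now take the inner product of this character with each irreducible chi from the table, <chi_4*chi_4, chi> = (1/12) sum_C |C| (chi_4*chi_4)(C) conj(chi(C)):
  <chi_4*chi_4, chi_1> = (1/12)[1*(9)*conj(1) + 3*(1)*conj(1) + 4*(0)*conj(1) + 4*(0)*conj(1)]
      = (1/12)[(9) + (3) + (0) + (0)] = 12/12 = 1
  <chi_4*chi_4, chi_2> = (1/12)[1*(9)*conj(1) + 3*(1)*conj(1) + 4*(0)*conj(exp(2*I*pi/3)) + 4*(0)*conj(exp(-2*I*pi/3))]
      = (1/12)[(9) + (3) + (0) + (0)] = 12/12 = 1
  <chi_4*chi_4, chi_3> = (1/12)[1*(9)*conj(1) + 3*(1)*conj(1) + 4*(0)*conj(exp(-2*I*pi/3)) + 4*(0)*conj(exp(2*I*pi/3))]
      = (1/12)[(9) + (3) + (0) + (0)] = 12/12 = 1
  <chi_4*chi_4, chi_4> = (1/12)[1*(9)*conj(3) + 3*(1)*conj(-1) + 4*(0)*conj(0) + 4*(0)*conj(0)]
      = (1/12)[(27) + (-3) + (0) + (0)] = 24/12 = 2
(Exp terms are combined using exp(i*s)*conj(exp(i*t)) = exp(i*(s-t)), and sums of them are collapsed using the identity that for every m > 1 the m distinct m-th roots of unity sum to 0, e.g. 1 + exp(2*I*pi/3) + exp(-2*I*pi/3) = 0.)
Hence the multiplicities are chi_1: 1, chi_2: 1, chi_3: 1, chi_4: 2. Dimension check: dim(chi_4)*dim(chi_4) = 3*3 = 9 and sum (mult * dim) = 1*1 + 1*1 + 1*1 + 2*3 = 9.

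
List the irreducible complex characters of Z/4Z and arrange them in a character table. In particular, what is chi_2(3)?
Character table of Z/4Z (irreps indexed chi_0,...,chi_3 with chi_k(m) = zeta_4^(k*m), zeta_4 = exp(2*pi*i/4)):
  irrep \ class  {0} (size 1)  {1} (size 1)  {2} (size 1)  {3} (size 1)
  chi_0          1             1             1             1           
  chi_1          1             I             -1            -I          
  chi_2          1             -1            1             -1          
  chi_3          1             -I            -1            I           

Spot check: chi_2(3) = zeta_4^(2*3) = zeta_4^6 = -1.

Justification: Z/4Z is abelian, so all 4 irreducible complex representations are 1-dimensional. They are given by chi_k(m) = zeta_4^(k*m) for k = 0,...,3. Row orthogonality: sum_m chi_k(m) conj(chi_l(m)) = 4 * [k = l].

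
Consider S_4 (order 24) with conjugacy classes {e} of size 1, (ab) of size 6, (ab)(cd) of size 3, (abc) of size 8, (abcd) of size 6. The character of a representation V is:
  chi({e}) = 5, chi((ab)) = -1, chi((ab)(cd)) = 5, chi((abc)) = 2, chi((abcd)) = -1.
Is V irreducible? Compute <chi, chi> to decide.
Not irreducible (reducible): <chi, chi> = 6 > 1.

Reasoning: <chi, chi> = (1/|G|) sum_C |C| * |chi(C)|^2 = (1/24)[1*|5|^2 + 6*|-1|^2 + 3*|5|^2 + 8*|2|^2 + 6*|-1|^2]
  = (1/24)[(25) + (6) + (75) + (32) + (6)] = 144/24 = 6.
A character is irreducible iff <chi, chi> = 1, so this representation is reducible.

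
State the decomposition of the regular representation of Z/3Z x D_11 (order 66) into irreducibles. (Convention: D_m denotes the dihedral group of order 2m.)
Each irreducible V_i of dimension d_i appears with multiplicity d_i, i.e. rho_reg = (direct sum over all irreducibles V_i) d_i V_i. The irreducible dimensions for Z/3Z x D_11 are 1, 1, 1, 1, 1, 1, 2, 2, 2, 2, 2, 2, 2, 2, 2, 2, 2, 2, 2, 2, 2: 6 irreducibles of dimension 1, each with multiplicity 1; 15 irreducibles of dimension 2, each with multiplicity 2. Total dimension 6*1*1 + 15*2*2 = 66 = |G|.

Reasoning: General theorem: in the regular representation of a finite group G, each irreducible appears with multiplicity equal to its dimension. Check: dim(rho_reg) = sum d_i^2 = 1 + 1 + 1 + 1 + 1 + 1 + 4 + 4 + 4 + 4 + 4 + 4 + 4 + 4 + 4 + 4 + 4 + 4 + 4 + 4 + 4 = 66 = |G|.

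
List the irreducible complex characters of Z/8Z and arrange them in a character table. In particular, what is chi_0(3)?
Character table of Z/8Z (irreps indexed chi_0,...,chi_7 with chi_k(m) = zeta_8^(k*m), zeta_8 = exp(2*pi*i/8)):
  irrep \ class  {0} (size 1)  {1} (size 1)    {2} (size 1)  {3} (size 1)    {4} (size 1)  {5} (size 1)    {6} (size 1)  {7} (size 1)  
  chi_0          1             1               1             1               1             1               1             1             
  chi_1          1             exp(I*pi/4)     I             exp(3*I*pi/4)   -1            exp(-3*I*pi/4)  -I            exp(-I*pi/4)  
  chi_2          1             I               -1            -I              1             I               -1            -I            
  chi_3          1             exp(3*I*pi/4)   -I            exp(I*pi/4)     -1            exp(-I*pi/4)    I             exp(-3*I*pi/4)
  chi_4          1             -1              1             -1              1             -1              1             -1            
  chi_5          1             exp(-3*I*pi/4)  I             exp(-I*pi/4)    -1            exp(I*pi/4)     -I            exp(3*I*pi/4) 
  chi_6          1             -I              -1            I               1             -I              -1            I             
  chi_7          1             exp(-I*pi/4)    -I            exp(-3*I*pi/4)  -1            exp(3*I*pi/4)   I             exp(I*pi/4)   

Spot check: chi_0(3) = zeta_8^(0*3) = zeta_8^0 = 1.

Proof sketch: Z/8Z is abelian, so all 8 irreducible complex representations are 1-dimensional. They are given by chi_k(m) = zeta_8^(k*m) for k = 0,...,7. Row orthogonality: sum_m chi_k(m) conj(chi_l(m)) = 8 * [k = l].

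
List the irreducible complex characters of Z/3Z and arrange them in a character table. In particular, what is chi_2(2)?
Character table of Z/3Z (irreps indexed chi_0,...,chi_2 with chi_k(m) = zeta_3^(k*m), zeta_3 = exp(2*pi*i/3)):
  irrep \ class  {0} (size 1)  {1} (size 1)    {2} (size 1)  
  chi_0          1             1               1             
  chi_1          1             exp(2*I*pi/3)   exp(-2*I*pi/3)
  chi_2          1             exp(-2*I*pi/3)  exp(2*I*pi/3) 

Spot check: chi_2(2) = zeta_3^(2*2) = zeta_3^4 = exp(2*I*pi/3).

Details: Z/3Z is abelian, so all 3 irreducible complex representations are 1-dimensional. They are given by chi_k(m) = zeta_3^(k*m) for k = 0,...,2. Row orthogonality: sum_m chi_k(m) conj(chi_l(m)) = 3 * [k = l].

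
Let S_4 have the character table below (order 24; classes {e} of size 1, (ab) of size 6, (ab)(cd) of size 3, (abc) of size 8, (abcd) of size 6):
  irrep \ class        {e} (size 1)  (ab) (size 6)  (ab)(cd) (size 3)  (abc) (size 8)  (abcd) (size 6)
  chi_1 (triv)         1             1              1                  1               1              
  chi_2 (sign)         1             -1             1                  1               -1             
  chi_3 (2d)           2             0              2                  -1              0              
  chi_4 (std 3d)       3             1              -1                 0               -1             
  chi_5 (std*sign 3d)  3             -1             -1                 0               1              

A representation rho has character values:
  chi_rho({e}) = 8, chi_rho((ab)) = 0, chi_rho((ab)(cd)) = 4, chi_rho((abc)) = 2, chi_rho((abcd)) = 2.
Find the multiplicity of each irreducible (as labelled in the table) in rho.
Multiplicities: chi_1: 2, chi_2: 1, chi_3: 1, chi_4: 0, chi_5: 1.

Details: Use <chi_rho, chi> = (1/|G|) sum_C |C| * chi_rho(C) * conj(chi(C)) with |G| = 24 for each irreducible chi in the table:
  <chi_rho, chi_1> = (1/24)[1*(8)*conj(1) + 6*(0)*conj(1) + 3*(4)*conj(1) + 8*(2)*conj(1) + 6*(2)*conj(1)]
      = (1/24)[(8) + (0) + (12) + (16) + (12)] = 48/24 = 2
  <chi_rho, chi_2> = (1/24)[1*(8)*conj(1) + 6*(0)*conj(-1) + 3*(4)*conj(1) + 8*(2)*conj(1) + 6*(2)*conj(-1)]
      = (1/24)[(8) + (0) + (12) + (16) + (-12)] = 24/24 = 1
  <chi_rho, chi_3> = (1/24)[1*(8)*conj(2) + 6*(0)*conj(0) + 3*(4)*conj(2) + 8*(2)*conj(-1) + 6*(2)*conj(0)]
      = (1/24)[(16) + (0) + (24) + (-16) + (0)] = 24/24 = 1
  <chi_rho, chi_4> = (1/24)[1*(8)*conj(3) + 6*(0)*conj(1) + 3*(4)*conj(-1) + 8*(2)*conj(0) + 6*(2)*conj(-1)]
      = (1/24)[(24) + (0) + (-12) + (0) + (-12)] = 0/24 = 0
  <chi_rho, chi_5> = (1/24)[1*(8)*conj(3) + 6*(0)*conj(-1) + 3*(4)*conj(-1) + 8*(2)*conj(0) + 6*(2)*conj(1)]
      = (1/24)[(24) + (0) + (-12) + (0) + (12)] = 24/24 = 1
Dimension check: dim(rho) = sum (mult * dim) = 2*1 + 1*1 + 1*2 + 0*3 + 1*3 = 8 = chi_rho(e) = 8.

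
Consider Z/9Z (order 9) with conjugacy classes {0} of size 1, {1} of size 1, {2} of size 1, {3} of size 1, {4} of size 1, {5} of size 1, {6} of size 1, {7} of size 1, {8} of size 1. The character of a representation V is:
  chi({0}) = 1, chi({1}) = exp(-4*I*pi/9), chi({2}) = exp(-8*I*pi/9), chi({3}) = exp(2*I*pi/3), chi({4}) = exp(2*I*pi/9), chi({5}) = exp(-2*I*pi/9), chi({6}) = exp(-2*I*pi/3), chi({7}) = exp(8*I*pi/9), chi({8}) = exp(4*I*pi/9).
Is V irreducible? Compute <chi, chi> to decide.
Irreducible: <chi, chi> = 1.

Justification: <chi, chi> = (1/|G|) sum_C |C| * |chi(C)|^2 = (1/9)[1*|1|^2 + 1*|exp(-4*I*pi/9)|^2 + 1*|exp(-8*I*pi/9)|^2 + 1*|exp(2*I*pi/3)|^2 + 1*|exp(2*I*pi/9)|^2 + 1*|exp(-2*I*pi/9)|^2 + 1*|exp(-2*I*pi/3)|^2 + 1*|exp(8*I*pi/9)|^2 + 1*|exp(4*I*pi/9)|^2]
  = (1/9)[(1) + (1) + (1) + (1) + (1) + (1) + (1) + (1) + (1)] = 9/9 = 1.
(Exp terms are combined using exp(i*s)*conj(exp(i*t)) = exp(i*(s-t)), and sums of them are collapsed using the identity that for every m > 1 the m distinct m-th roots of unity sum to 0, e.g. 1 + exp(2*I*pi/3) + exp(-2*I*pi/3) = 0.)
A character is irreducible iff <chi, chi> = 1, so this representation is irreducible.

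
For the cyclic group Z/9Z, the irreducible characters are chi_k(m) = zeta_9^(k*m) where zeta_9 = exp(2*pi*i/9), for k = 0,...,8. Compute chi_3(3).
chi_3(3) = zeta_9^9 = 1

Proof sketch: chi_3(3) = zeta_9^(3*3) = zeta_9^9. Since zeta_9^9 = 1, this equals zeta_9^0 = exp(2*pi*i*0/9) = 1.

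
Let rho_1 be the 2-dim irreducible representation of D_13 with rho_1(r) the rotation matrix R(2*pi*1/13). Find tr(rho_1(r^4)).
chi_{rho_1}(r^4) = 2*cos(2*pi*1*4/13) = -2*cos(5*pi/13)

Reasoning: rho_1(r^4) is rotation by angle 2*pi*1*4/13, whose trace is 2*cos(2*pi*1*4/13) = -2*cos(5*pi/13).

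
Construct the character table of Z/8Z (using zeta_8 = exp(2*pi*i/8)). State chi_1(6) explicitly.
Character table of Z/8Z (irreps indexed chi_0,...,chi_7 with chi_k(m) = zeta_8^(k*m), zeta_8 = exp(2*pi*i/8)):
  irrep \ class  {0} (size 1)  {1} (size 1)    {2} (size 1)  {3} (size 1)    {4} (size 1)  {5} (size 1)    {6} (size 1)  {7} (size 1)  
  chi_0          1             1               1             1               1             1               1             1             
  chi_1          1             exp(I*pi/4)     I             exp(3*I*pi/4)   -1            exp(-3*I*pi/4)  -I            exp(-I*pi/4)  
  chi_2          1             I               -1            -I              1             I               -1            -I            
  chi_3          1             exp(3*I*pi/4)   -I            exp(I*pi/4)     -1            exp(-I*pi/4)    I             exp(-3*I*pi/4)
  chi_4          1             -1              1             -1              1             -1              1             -1            
  chi_5          1             exp(-3*I*pi/4)  I             exp(-I*pi/4)    -1            exp(I*pi/4)     -I            exp(3*I*pi/4) 
  chi_6          1             -I              -1            I               1             -I              -1            I             
  chi_7          1             exp(-I*pi/4)    -I            exp(-3*I*pi/4)  -1            exp(3*I*pi/4)   I             exp(I*pi/4)   

Spot check: chi_1(6) = zeta_8^(1*6) = zeta_8^6 = -I.

Working: Z/8Z is abelian, so all 8 irreducible complex representations are 1-dimensional. They are given by chi_k(m) = zeta_8^(k*m) for k = 0,...,7. Row orthogonality: sum_m chi_k(m) conj(chi_l(m)) = 8 * [k = l].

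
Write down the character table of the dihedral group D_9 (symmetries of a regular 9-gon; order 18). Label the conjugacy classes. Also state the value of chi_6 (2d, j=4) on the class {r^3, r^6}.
Conjugacy classes: {e} of size 1, {r^1, r^8} of size 2, {r^2, r^7} of size 2, {r^3, r^6} of size 2, {r^4, r^5} of size 2, {s, sr, ..., sr^8} of size 9.
Character table:
  irrep \ class              {e} (size 1)  {r^1, r^8} (size 2)  {r^2, r^7} (size 2)  {r^3, r^6} (size 2)  {r^4, r^5} (size 2)  {s, sr, ..., sr^8} (size 9)
  chi_1 (triv)               1             1                    1                    1                    1                    1                          
  chi_2 (sign: r->1, s->-1)  1             1                    1                    1                    1                    -1                         
  chi_3 (2d, j=1)            2             2*cos(2*pi/9)        2*cos(4*pi/9)        -1                   -2*cos(pi/9)         0                          
  chi_4 (2d, j=2)            2             2*cos(4*pi/9)        -2*cos(pi/9)         -1                   2*cos(2*pi/9)        0                          
  chi_5 (2d, j=3)            2             -1                   -1                   2                    -1                   0                          
  chi_6 (2d, j=4)            2             -2*cos(pi/9)         2*cos(2*pi/9)        -1                   2*cos(4*pi/9)        0                          

Spot check: chi_6 (2d, j=4) on {r^3, r^6} = -1.

Solution. D_9 has order 2*9 = 18 with 6 conjugacy classes, hence 6 irreducibles. Sum of squared dims 1 + 1 + 4 + 4 + 4 + 4 = 18 = |G|. Linear characters come from the abelianisation; the 2-dimensional irreps have character r^k -> 2*cos(2*pi*j*k/9), reflections -> 0.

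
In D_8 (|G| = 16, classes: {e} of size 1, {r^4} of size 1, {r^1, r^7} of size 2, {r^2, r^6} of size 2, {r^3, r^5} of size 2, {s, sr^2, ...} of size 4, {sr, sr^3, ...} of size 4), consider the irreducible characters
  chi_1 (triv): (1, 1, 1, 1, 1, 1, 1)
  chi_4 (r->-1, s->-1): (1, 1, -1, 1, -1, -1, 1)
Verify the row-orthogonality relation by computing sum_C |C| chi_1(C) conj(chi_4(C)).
Sum = 0; so <chi_1, chi_4> = 0 (distinct irreducibles are orthogonal).

Justification: Compute term by term over conjugacy classes (|C| * chi_1(C) * conj(chi_4(C))):
  1*(1)*conj(1) + 1*(1)*conj(1) + 2*(1)*conj(-1) + 2*(1)*conj(1) + 2*(1)*conj(-1) + 4*(1)*conj(-1) + 4*(1)*conj(1)
  = (1) + (1) + (-2) + (2) + (-2) + (-4) + (4)
  = 0.
Dividing by |G| = 16 gives 0/16 = 0, matching the row-orthogonality relation <chi_1, chi_4> = [chi_1 = chi_4].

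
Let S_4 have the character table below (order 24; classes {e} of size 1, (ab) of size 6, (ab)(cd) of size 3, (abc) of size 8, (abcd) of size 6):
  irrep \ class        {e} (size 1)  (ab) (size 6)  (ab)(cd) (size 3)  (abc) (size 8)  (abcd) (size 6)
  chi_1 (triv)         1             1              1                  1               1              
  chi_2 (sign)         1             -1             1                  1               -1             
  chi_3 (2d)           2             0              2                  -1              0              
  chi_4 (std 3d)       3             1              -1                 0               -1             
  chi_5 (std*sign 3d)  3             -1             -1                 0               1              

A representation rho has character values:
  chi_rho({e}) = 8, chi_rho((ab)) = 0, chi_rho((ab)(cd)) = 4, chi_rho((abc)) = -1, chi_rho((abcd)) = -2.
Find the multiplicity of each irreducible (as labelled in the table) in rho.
Multiplicities: chi_1: 0, chi_2: 1, chi_3: 2, chi_4: 1, chi_5: 0.

Solution. Use <chi_rho, chi> = (1/|G|) sum_C |C| * chi_rho(C) * conj(chi(C)) with |G| = 24 for each irreducible chi in the table:
  <chi_rho, chi_1> = (1/24)[1*(8)*conj(1) + 6*(0)*conj(1) + 3*(4)*conj(1) + 8*(-1)*conj(1) + 6*(-2)*conj(1)]
      = (1/24)[(8) + (0) + (12) + (-8) + (-12)] = 0/24 = 0
  <chi_rho, chi_2> = (1/24)[1*(8)*conj(1) + 6*(0)*conj(-1) + 3*(4)*conj(1) + 8*(-1)*conj(1) + 6*(-2)*conj(-1)]
      = (1/24)[(8) + (0) + (12) + (-8) + (12)] = 24/24 = 1
  <chi_rho, chi_3> = (1/24)[1*(8)*conj(2) + 6*(0)*conj(0) + 3*(4)*conj(2) + 8*(-1)*conj(-1) + 6*(-2)*conj(0)]
      = (1/24)[(16) + (0) + (24) + (8) + (0)] = 48/24 = 2
  <chi_rho, chi_4> = (1/24)[1*(8)*conj(3) + 6*(0)*conj(1) + 3*(4)*conj(-1) + 8*(-1)*conj(0) + 6*(-2)*conj(-1)]
      = (1/24)[(24) + (0) + (-12) + (0) + (12)] = 24/24 = 1
  <chi_rho, chi_5> = (1/24)[1*(8)*conj(3) + 6*(0)*conj(-1) + 3*(4)*conj(-1) + 8*(-1)*conj(0) + 6*(-2)*conj(1)]
      = (1/24)[(24) + (0) + (-12) + (0) + (-12)] = 0/24 = 0
Dimension check: dim(rho) = sum (mult * dim) = 0*1 + 1*1 + 2*2 + 1*3 + 0*3 = 8 = chi_rho(e) = 8.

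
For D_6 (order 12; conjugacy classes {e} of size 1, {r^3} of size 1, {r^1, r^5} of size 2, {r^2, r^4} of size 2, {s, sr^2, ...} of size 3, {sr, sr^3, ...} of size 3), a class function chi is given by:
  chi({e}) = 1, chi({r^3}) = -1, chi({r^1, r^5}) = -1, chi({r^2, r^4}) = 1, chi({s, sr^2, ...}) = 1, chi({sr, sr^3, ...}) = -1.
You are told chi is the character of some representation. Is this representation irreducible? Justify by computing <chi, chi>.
Irreducible: <chi, chi> = 1.

Proof sketch: <chi, chi> = (1/|G|) sum_C |C| * |chi(C)|^2 = (1/12)[1*|1|^2 + 1*|-1|^2 + 2*|-1|^2 + 2*|1|^2 + 3*|1|^2 + 3*|-1|^2]
  = (1/12)[(1) + (1) + (2) + (2) + (3) + (3)] = 12/12 = 1.
A character is irreducible iff <chi, chi> = 1, so this representation is irreducible.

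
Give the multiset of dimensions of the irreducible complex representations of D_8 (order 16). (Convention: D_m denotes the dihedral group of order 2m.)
Dimensions: 1, 1, 1, 1, 2, 2, 2

Justification: There are 7 irreducibles (= number of conjugacy classes). Their dimensions d_i satisfy sum d_i^2 = |G| = 16: 1 + 1 + 1 + 1 + 4 + 4 + 4 = 16.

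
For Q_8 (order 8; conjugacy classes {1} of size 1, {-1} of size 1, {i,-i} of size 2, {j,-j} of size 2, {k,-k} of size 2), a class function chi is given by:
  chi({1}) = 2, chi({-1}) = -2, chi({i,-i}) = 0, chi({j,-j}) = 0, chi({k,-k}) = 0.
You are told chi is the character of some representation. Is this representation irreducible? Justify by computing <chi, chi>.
Irreducible: <chi, chi> = 1.

Details: <chi, chi> = (1/|G|) sum_C |C| * |chi(C)|^2 = (1/8)[1*|2|^2 + 1*|-2|^2 + 2*|0|^2 + 2*|0|^2 + 2*|0|^2]
  = (1/8)[(4) + (4) + (0) + (0) + (0)] = 8/8 = 1.
A character is irreducible iff <chi, chi> = 1, so this representation is irreducible.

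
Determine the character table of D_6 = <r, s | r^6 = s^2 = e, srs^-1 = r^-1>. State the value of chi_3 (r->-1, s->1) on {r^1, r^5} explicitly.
Conjugacy classes: {e} of size 1, {r^3} of size 1, {r^1, r^5} of size 2, {r^2, r^4} of size 2, {s, sr^2, ...} of size 3, {sr, sr^3, ...} of size 3.
Character table:
  irrep \ class              {e} (size 1)  {r^3} (size 1)  {r^1, r^5} (size 2)  {r^2, r^4} (size 2)  {s, sr^2, ...} (size 3)  {sr, sr^3, ...} (size 3)
  chi_1 (triv)               1             1               1                    1                    1                        1                       
  chi_2 (sign: r->1, s->-1)  1             1               1                    1                    -1                       -1                      
  chi_3 (r->-1, s->1)        1             -1              -1                   1                    1                        -1                      
  chi_4 (r->-1, s->-1)       1             -1              -1                   1                    -1                       1                       
  chi_5 (2d, j=1)            2             -2              1                    -1                   0                        0                       
  chi_6 (2d, j=2)            2             2               -1                   -1                   0                        0                       

Spot check: chi_3 (r->-1, s->1) on {r^1, r^5} = -1.

Reasoning: D_6 has order 2*6 = 12 with 6 conjugacy classes, hence 6 irreducibles. Sum of squared dims 1 + 1 + 1 + 1 + 4 + 4 = 12 = |G|. Linear characters come from the abelianisation; the 2-dimensional irreps have character r^k -> 2*cos(2*pi*j*k/6), reflections -> 0.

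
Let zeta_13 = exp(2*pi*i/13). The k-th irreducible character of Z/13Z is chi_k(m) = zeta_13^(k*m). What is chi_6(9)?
chi_6(9) = zeta_13^54 = exp(4*I*pi/13)

Proof sketch: chi_6(9) = zeta_13^(6*9) = zeta_13^54. Since zeta_13^13 = 1, this equals zeta_13^2 = exp(2*pi*i*2/13) = exp(4*I*pi/13).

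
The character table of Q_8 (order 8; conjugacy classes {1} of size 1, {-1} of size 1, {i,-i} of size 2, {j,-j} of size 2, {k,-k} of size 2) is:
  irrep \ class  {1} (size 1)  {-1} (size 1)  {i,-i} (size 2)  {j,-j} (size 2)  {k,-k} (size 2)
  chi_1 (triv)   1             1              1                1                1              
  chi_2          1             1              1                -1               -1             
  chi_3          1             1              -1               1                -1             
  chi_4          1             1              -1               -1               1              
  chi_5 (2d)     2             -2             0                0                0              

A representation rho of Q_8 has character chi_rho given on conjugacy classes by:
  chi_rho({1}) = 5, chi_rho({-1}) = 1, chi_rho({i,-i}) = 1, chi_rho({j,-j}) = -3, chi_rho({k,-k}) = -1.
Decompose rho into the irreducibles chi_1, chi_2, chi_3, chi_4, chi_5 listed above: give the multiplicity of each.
Multiplicities: chi_1: 0, chi_2: 2, chi_3: 0, chi_4: 1, chi_5: 1.

Justification: Use <chi_rho, chi> = (1/|G|) sum_C |C| * chi_rho(C) * conj(chi(C)) with |G| = 8 for each irreducible chi in the table:
  <chi_rho, chi_1> = (1/8)[1*(5)*conj(1) + 1*(1)*conj(1) + 2*(1)*conj(1) + 2*(-3)*conj(1) + 2*(-1)*conj(1)]
      = (1/8)[(5) + (1) + (2) + (-6) + (-2)] = 0/8 = 0
  <chi_rho, chi_2> = (1/8)[1*(5)*conj(1) + 1*(1)*conj(1) + 2*(1)*conj(1) + 2*(-3)*conj(-1) + 2*(-1)*conj(-1)]
      = (1/8)[(5) + (1) + (2) + (6) + (2)] = 16/8 = 2
  <chi_rho, chi_3> = (1/8)[1*(5)*conj(1) + 1*(1)*conj(1) + 2*(1)*conj(-1) + 2*(-3)*conj(1) + 2*(-1)*conj(-1)]
      = (1/8)[(5) + (1) + (-2) + (-6) + (2)] = 0/8 = 0
  <chi_rho, chi_4> = (1/8)[1*(5)*conj(1) + 1*(1)*conj(1) + 2*(1)*conj(-1) + 2*(-3)*conj(-1) + 2*(-1)*conj(1)]
      = (1/8)[(5) + (1) + (-2) + (6) + (-2)] = 8/8 = 1
  <chi_rho, chi_5> = (1/8)[1*(5)*conj(2) + 1*(1)*conj(-2) + 2*(1)*conj(0) + 2*(-3)*conj(0) + 2*(-1)*conj(0)]
      = (1/8)[(10) + (-2) + (0) + (0) + (0)] = 8/8 = 1
Dimension check: dim(rho) = sum (mult * dim) = 0*1 + 2*1 + 0*1 + 1*1 + 1*2 = 5 = chi_rho(e) = 5.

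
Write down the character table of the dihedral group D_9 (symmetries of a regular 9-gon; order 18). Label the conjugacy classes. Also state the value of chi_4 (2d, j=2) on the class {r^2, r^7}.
Conjugacy classes: {e} of size 1, {r^1, r^8} of size 2, {r^2, r^7} of size 2, {r^3, r^6} of size 2, {r^4, r^5} of size 2, {s, sr, ..., sr^8} of size 9.
Character table:
  irrep \ class              {e} (size 1)  {r^1, r^8} (size 2)  {r^2, r^7} (size 2)  {r^3, r^6} (size 2)  {r^4, r^5} (size 2)  {s, sr, ..., sr^8} (size 9)
  chi_1 (triv)               1             1                    1                    1                    1                    1                          
  chi_2 (sign: r->1, s->-1)  1             1                    1                    1                    1                    -1                         
  chi_3 (2d, j=1)            2             2*cos(2*pi/9)        2*cos(4*pi/9)        -1                   -2*cos(pi/9)         0                          
  chi_4 (2d, j=2)            2             2*cos(4*pi/9)        -2*cos(pi/9)         -1                   2*cos(2*pi/9)        0                          
  chi_5 (2d, j=3)            2             -1                   -1                   2                    -1                   0                          
  chi_6 (2d, j=4)            2             -2*cos(pi/9)         2*cos(2*pi/9)        -1                   2*cos(4*pi/9)        0                          

Spot check: chi_4 (2d, j=2) on {r^2, r^7} = -2*cos(pi/9).

Explanation: D_9 has order 2*9 = 18 with 6 conjugacy classes, hence 6 irreducibles. Sum of squared dims 1 + 1 + 4 + 4 + 4 + 4 = 18 = |G|. Linear characters come from the abelianisation; the 2-dimensional irreps have character r^k -> 2*cos(2*pi*j*k/9), reflections -> 0.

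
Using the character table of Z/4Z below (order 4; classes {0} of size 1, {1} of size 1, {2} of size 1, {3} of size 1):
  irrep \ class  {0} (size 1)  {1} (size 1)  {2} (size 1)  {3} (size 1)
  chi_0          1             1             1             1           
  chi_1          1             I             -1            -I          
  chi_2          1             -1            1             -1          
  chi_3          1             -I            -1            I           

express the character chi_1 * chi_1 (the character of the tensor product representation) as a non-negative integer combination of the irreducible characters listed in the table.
chi_1 tensor chi_1 = chi_2 (all other irreducibles have multiplicity 0).

Solution. The character of a tensor product is the pointwise product (chi_1 * chi_1)(C) = chi_1(C) * chi_1(C):
  {0}: (1)*(1), {1}: (I)*(I), {2}: (-1)*(-1), {3}: (-I)*(-I)
so (chi_1 * chi_1) takes values
  {0} -> 1, {1} -> -1, {2} -> 1, {3} -> -1.
Now take the inner product of this character with each irreducible chi from the table, <chi_1*chi_1, chi> = (1/4) sum_C |C| (chi_1*chi_1)(C) conj(chi(C)):
  <chi_1*chi_1, chi_0> = (1/4)[1*(1)*conj(1) + 1*(-1)*conj(1) + 1*(1)*conj(1) + 1*(-1)*conj(1)]
      = (1/4)[(1) + (-1) + (1) + (-1)] = 0/4 = 0
  <chi_1*chi_1, chi_1> = (1/4)[1*(1)*conj(1) + 1*(-1)*conj(I) + 1*(1)*conj(-1) + 1*(-1)*conj(-I)]
      = (1/4)[(1) + (I) + (-1) + (-I)] = 0/4 = 0
  <chi_1*chi_1, chi_2> = (1/4)[1*(1)*conj(1) + 1*(-1)*conj(-1) + 1*(1)*conj(1) + 1*(-1)*conj(-1)]
      = (1/4)[(1) + (1) + (1) + (1)] = 4/4 = 1
  <chi_1*chi_1, chi_3> = (1/4)[1*(1)*conj(1) + 1*(-1)*conj(-I) + 1*(1)*conj(-1) + 1*(-1)*conj(I)]
      = (1/4)[(1) + (-I) + (-1) + (I)] = 0/4 = 0
(Exp terms are combined using exp(i*s)*conj(exp(i*t)) = exp(i*(s-t)), and sums of them are collapsed using the identity that for every m > 1 the m distinct m-th roots of unity sum to 0, e.g. 1 + exp(2*I*pi/3) + exp(-2*I*pi/3) = 0.)
Hence the multiplicities are chi_2: 1. Dimension check: dim(chi_1)*dim(chi_1) = 1*1 = 1 and sum (mult * dim) = 1*1 = 1.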